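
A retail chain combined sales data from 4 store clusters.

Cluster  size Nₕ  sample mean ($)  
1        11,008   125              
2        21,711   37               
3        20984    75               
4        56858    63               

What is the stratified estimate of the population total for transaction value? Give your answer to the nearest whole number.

Population total = Σ Nₕ·x̄ₕ (each stratum's size times its mean).
11008·125 + 21711·37 + 20984·75 + 56858·63 = 1376000 + 803307 + 1573800 + 3582054 = 7335161.

7335161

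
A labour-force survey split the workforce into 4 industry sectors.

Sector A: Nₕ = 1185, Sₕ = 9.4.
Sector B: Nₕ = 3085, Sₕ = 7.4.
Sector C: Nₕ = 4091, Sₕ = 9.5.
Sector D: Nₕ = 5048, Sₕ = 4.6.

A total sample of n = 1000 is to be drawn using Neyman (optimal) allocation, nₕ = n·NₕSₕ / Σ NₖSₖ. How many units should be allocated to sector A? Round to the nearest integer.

Σ NₕSₕ = 1185·9.4 + 3085·7.4 + 4091·9.5 + 5048·4.6 = 96053.3.
Share for A: 11139/96053.3 = 0.11597.
n_A = 1000 × 0.11597 = 115.967... → 116.

116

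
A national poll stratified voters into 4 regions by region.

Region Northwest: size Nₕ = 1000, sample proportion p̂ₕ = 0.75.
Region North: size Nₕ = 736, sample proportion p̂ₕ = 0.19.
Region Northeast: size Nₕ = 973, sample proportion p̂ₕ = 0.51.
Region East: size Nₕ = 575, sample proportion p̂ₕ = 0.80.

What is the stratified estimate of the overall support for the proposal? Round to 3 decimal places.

Wₕ = Nₕ/N with N = 3284: 0.3045, 0.2241, 0.2963, 0.1751.
p̂_st = 0.3045·0.75 + 0.2241·0.19 + 0.2963·0.51 + 0.1751·0.80 ≈ 0.56214... → 0.562.

0.562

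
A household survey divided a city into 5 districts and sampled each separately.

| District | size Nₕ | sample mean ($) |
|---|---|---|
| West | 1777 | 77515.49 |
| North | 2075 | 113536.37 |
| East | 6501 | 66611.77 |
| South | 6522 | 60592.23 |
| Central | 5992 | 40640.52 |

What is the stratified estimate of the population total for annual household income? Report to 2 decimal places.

1445076630.15

West: 1777·77515.49 = 137745025.73
North: 2075·113536.37 = 235587967.75
East: 6501·66611.77 = 433043116.77
South: 6522·60592.23 = 395182524.06
Central: 5992·40640.52 = 243517995.84
τ̂ = Σ Nₕx̄ₕ = 1445076630.15.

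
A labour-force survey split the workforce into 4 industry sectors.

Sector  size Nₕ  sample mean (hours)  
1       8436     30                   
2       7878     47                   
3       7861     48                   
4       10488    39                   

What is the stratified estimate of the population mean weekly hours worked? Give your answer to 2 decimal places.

N = 34663; weights Wₕ = Nₕ/N = (0.2434, 0.2273, 0.2268, 0.3026).
x̄_st = Σ Wₕ·x̄ₕ = 0.2434·30 + 0.2273·47 + 0.2268·48 + 0.3026·39 ≈ 40.6689...
→ 40.67.

40.67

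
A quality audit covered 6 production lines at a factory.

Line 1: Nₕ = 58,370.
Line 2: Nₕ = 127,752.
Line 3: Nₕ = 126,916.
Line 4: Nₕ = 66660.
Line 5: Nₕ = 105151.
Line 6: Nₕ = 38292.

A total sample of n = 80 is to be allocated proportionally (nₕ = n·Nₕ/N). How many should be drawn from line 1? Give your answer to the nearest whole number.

Share of line 1 = 58370/523141 = 0.11158.
Allocate 80 × 0.11158 = 8.926... → 9.

9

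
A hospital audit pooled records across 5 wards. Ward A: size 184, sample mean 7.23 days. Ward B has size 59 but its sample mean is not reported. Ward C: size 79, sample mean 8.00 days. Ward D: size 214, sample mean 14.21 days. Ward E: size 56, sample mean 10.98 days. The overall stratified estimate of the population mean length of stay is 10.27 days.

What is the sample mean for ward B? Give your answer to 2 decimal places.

7.83

N = 184 + 59 + 79 + 214 + 56 = 592.
Overall total = μ·N = 10.27·592 = 6079.84.
Subtract the known strata: 184·7.23 + 79·8.00 + 214·14.21 + 56·10.98 = 5618.14.
Remaining total for ward B: 6079.84 − 5618.14 = 461.7.
Divide by its size: 461.7 / 59 = 7.8254... → 7.83.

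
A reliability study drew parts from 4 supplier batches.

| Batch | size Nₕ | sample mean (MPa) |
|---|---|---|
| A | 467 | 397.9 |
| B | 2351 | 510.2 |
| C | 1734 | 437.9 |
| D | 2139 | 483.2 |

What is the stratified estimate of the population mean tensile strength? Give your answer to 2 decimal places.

474.99

N = 6691; weights Wₕ = Nₕ/N = (0.0698, 0.3514, 0.2592, 0.3197).
x̄_st = Σ Wₕ·x̄ₕ = 0.0698·397.9 + 0.3514·510.2 + 0.2592·437.9 + 0.3197·483.2 ≈ 474.9937...
→ 474.99.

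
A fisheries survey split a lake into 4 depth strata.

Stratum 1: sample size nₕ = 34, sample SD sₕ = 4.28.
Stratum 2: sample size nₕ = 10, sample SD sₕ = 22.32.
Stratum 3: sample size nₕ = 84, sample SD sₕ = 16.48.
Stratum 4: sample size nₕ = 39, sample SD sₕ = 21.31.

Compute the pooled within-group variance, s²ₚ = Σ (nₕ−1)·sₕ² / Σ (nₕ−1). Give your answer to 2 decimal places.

Degrees of freedom: 33 + 9 + 83 + 38 = 163.
Σ(nₕ−1)sₕ² = 33·18.3184 + 9·498.1824 + 83·271.5904 + 38·454.1161 = 44886.5638.
s²ₚ = 44886.5638 / 163 = 275.3777... → 275.38.

275.38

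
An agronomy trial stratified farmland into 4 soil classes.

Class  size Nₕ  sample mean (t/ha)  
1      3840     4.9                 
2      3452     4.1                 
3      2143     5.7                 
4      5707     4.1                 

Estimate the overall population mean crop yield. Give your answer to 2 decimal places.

N = 15142; weights Wₕ = Nₕ/N = (0.2536, 0.2280, 0.1415, 0.3769).
x̄_st = Σ Wₕ·x̄ₕ = 0.2536·4.9 + 0.2280·4.1 + 0.1415·5.7 + 0.3769·4.1 ≈ 4.5293...
→ 4.53.

4.53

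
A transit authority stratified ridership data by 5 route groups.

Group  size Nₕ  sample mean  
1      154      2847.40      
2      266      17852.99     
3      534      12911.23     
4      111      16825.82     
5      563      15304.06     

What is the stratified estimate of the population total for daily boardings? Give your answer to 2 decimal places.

Population total = Σ Nₕ·x̄ₕ (each stratum's size times its mean).
154·2847.40 + 266·17852.99 + 534·12911.23 + 111·16825.82 + 563·15304.06 = 438499.6 + 4748895.34 + 6894596.82 + 1867666.02 + 8616185.78 = 22565843.56.

22565843.56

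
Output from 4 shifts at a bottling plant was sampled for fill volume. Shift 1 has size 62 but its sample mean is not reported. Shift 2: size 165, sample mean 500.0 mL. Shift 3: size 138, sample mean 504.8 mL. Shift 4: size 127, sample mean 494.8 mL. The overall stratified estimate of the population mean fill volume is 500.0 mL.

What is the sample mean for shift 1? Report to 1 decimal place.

N = 62 + 165 + 138 + 127 = 492.
Overall total = μ·N = 500.0·492 = 246000.
Subtract the known strata: 165·500.0 + 138·504.8 + 127·494.8 = 215002.
Remaining total for shift 1: 246000 − 215002 = 30998.
Divide by its size: 30998 / 62 = 499.968... → 500.0.

500.0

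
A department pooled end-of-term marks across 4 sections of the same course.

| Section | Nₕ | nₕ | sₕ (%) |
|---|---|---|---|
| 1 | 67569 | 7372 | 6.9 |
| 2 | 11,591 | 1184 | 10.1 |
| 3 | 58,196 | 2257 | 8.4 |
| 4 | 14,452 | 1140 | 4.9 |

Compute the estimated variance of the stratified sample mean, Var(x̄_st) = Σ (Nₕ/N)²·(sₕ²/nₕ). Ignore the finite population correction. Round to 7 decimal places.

0.0065669

N = 151808. Term for each stratum: Wₕ²sₕ²/nₕ.
Var(x̄_st) = 0.0012794359 + 0.0005022773 + 0.0045943488 + 0.0001908771 = 0.0065669391 → 0.0065669.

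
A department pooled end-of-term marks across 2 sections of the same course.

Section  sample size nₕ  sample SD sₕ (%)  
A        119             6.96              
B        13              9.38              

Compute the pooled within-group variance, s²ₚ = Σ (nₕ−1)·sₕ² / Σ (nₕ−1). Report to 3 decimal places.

52.092

Degrees of freedom: 118 + 12 = 130.
Σ(nₕ−1)sₕ² = 118·48.4416 + 12·87.9844 = 6771.9216.
s²ₚ = 6771.9216 / 130 = 52.09170... → 52.092.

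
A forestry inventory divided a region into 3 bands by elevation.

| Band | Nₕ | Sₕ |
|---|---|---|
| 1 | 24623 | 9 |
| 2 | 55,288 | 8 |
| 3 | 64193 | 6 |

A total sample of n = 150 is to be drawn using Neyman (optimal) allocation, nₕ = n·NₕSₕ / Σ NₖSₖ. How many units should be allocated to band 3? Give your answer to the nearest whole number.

1: NₕSₕ = 24623·9 = 221607
2: NₕSₕ = 55288·8 = 442304
3: NₕSₕ = 64193·6 = 385158
Σ NₕSₕ = 1049069.
n_3 = 150·385158/1049069 = 55.071... → 55.

55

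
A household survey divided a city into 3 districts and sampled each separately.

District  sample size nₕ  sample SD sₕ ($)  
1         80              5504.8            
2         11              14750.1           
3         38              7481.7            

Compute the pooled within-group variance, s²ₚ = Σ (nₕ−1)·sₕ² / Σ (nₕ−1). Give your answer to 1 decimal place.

52703836.6

1: (80−1)·5504.8² = 79·30302823.04 = 2393923020.16
2: (11−1)·14750.1² = 10·217565450.01 = 2175654500.1
3: (38−1)·7481.7² = 37·55975834.89 = 2071105890.93
Numerator = 6640683411.19; denominator = Σ(nₕ−1) = 126.
s²ₚ = 6640683411.19/126 = 52703836.597... → 52703836.6.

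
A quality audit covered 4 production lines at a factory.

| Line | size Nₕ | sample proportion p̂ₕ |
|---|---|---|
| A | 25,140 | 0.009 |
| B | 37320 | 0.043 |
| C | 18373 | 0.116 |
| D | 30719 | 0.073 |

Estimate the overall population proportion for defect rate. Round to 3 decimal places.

0.056

Wₕ = Nₕ/N with N = 111552: 0.2254, 0.3346, 0.1647, 0.2754.
p̂_st = 0.2254·0.009 + 0.3346·0.043 + 0.1647·0.116 + 0.2754·0.073 ≈ 0.05562... → 0.056.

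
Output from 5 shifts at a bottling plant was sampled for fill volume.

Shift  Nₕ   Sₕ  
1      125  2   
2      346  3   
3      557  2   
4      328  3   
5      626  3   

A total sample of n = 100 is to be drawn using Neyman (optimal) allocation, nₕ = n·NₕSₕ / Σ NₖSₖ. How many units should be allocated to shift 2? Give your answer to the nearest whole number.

1: NₕSₕ = 125·2 = 250
2: NₕSₕ = 346·3 = 1038
3: NₕSₕ = 557·2 = 1114
4: NₕSₕ = 328·3 = 984
5: NₕSₕ = 626·3 = 1878
Σ NₕSₕ = 5264.
n_2 = 100·1038/5264 = 19.719... → 20.

20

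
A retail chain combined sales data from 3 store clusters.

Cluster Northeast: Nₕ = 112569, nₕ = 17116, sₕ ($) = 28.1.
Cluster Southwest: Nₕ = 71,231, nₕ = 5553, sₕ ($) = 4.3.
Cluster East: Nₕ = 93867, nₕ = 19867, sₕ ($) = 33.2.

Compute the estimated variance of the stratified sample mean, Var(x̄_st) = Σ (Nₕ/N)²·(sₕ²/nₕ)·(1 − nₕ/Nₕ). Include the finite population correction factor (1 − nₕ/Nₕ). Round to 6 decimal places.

0.011630

N = 277667. Term for each stratum: Wₕ²sₕ²/nₕ·(1−nₕ/Nₕ).
Var(x̄_st) = 0.006429397 + 0.000202046 + 0.004998503 = 0.011629946 → 0.011630.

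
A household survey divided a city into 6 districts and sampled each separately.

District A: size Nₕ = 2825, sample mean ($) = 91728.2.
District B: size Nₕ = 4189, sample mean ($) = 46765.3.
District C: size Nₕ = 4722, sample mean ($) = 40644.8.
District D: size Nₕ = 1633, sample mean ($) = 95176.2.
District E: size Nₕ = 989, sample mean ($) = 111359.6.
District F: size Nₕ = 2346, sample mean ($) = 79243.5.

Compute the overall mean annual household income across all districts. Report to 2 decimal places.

N = 2825 + 4189 + 4722 + 1633 + 989 + 2346 = 16704.
The stratified mean weights each stratum mean by its population share Nₕ/N.
Σ Nₕx̄ₕ = 2825·91728.2 + 4189·46765.3 + 4722·40644.8 + 1633·95176.2 + 989·111359.6 + 2346·79243.5 = 259132165 + 195899841.7 + 191924745.6 + 155422734.6 + 110134644.4 + 185905251 = 1098419382.3.
Divide by N: 1098419382.3 / 16704 = 65757.8653... → 65757.87.

65757.87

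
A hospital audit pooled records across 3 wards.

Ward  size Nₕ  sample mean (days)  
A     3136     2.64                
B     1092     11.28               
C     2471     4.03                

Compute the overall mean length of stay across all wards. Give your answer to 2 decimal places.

N = 6699; weights Wₕ = Nₕ/N = (0.4681, 0.1630, 0.3689).
x̄_st = Σ Wₕ·x̄ₕ = 0.4681·2.64 + 0.1630·11.28 + 0.3689·4.03 ≈ 4.5611...
→ 4.56.

4.56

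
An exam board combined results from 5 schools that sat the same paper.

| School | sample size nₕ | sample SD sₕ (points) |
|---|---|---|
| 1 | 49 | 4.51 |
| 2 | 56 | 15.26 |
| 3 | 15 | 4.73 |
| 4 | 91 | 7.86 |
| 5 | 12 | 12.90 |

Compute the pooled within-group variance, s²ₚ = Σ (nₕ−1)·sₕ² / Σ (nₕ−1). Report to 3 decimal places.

98.569

Degrees of freedom: 48 + 55 + 14 + 90 + 11 = 218.
Σ(nₕ−1)sₕ² = 48·20.3401 + 55·232.8676 + 14·22.3729 + 90·61.7796 + 11·166.41 = 21487.9374.
s²ₚ = 21487.9374 / 218 = 98.56852... → 98.569.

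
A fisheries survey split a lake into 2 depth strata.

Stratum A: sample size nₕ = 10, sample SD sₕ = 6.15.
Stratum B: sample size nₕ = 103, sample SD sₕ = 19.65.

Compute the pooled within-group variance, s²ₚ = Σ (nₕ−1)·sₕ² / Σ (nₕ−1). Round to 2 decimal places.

357.88

Degrees of freedom: 9 + 102 = 111.
Σ(nₕ−1)sₕ² = 9·37.8225 + 102·386.1225 = 39724.8975.
s²ₚ = 39724.8975 / 111 = 357.8820... → 357.88.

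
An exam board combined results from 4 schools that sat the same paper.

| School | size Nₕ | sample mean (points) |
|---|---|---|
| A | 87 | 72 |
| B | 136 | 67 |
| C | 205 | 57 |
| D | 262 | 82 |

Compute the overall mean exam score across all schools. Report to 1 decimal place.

N = 690; weights Wₕ = Nₕ/N = (0.1261, 0.1971, 0.2971, 0.3797).
x̄_st = Σ Wₕ·x̄ₕ = 0.1261·72 + 0.1971·67 + 0.2971·57 + 0.3797·82 ≈ 70.355...
→ 70.4.

70.4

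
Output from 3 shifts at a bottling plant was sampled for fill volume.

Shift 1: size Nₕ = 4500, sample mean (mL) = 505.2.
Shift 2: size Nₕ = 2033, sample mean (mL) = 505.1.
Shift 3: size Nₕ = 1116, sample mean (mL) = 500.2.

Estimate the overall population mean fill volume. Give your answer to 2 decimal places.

504.44

N = 4500 + 2033 + 1116 = 7649.
Overall mean = Σ (Nₕ/N)·x̄ₕ — weight by population share, not a simple average.
Σ Nₕx̄ₕ = 4500·505.2 + 2033·505.1 + 1116·500.2 = 2273400 + 1026868.3 + 558223.2 = 3858491.5.
Divide by N: 3858491.5 / 7649 = 504.4439... → 504.44.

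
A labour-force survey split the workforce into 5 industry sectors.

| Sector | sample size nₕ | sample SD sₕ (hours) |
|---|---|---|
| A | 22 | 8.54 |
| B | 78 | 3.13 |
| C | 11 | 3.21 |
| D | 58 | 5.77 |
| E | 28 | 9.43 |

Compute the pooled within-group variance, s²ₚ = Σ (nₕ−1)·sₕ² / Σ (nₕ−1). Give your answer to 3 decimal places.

34.831

Degrees of freedom: 21 + 77 + 10 + 57 + 27 = 192.
Σ(nₕ−1)sₕ² = 21·72.9316 + 77·9.7969 + 10·10.3041 + 57·33.2929 + 27·88.9249 = 6687.6335.
s²ₚ = 6687.6335 / 192 = 34.83142... → 34.831.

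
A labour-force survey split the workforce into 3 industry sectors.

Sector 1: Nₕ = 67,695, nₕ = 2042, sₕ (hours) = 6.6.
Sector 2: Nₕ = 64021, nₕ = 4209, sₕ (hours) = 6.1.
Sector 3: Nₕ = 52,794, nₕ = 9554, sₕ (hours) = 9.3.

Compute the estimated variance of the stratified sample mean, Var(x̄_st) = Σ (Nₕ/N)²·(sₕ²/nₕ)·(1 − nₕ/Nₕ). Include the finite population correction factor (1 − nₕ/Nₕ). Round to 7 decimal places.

0.0043863

N = 184510. Term for each stratum: Wₕ²sₕ²/nₕ·(1−nₕ/Nₕ).
Var(x̄_st) = 0.0027848607 + 0.0009943785 + 0.0006070313 = 0.0043862705 → 0.0043863.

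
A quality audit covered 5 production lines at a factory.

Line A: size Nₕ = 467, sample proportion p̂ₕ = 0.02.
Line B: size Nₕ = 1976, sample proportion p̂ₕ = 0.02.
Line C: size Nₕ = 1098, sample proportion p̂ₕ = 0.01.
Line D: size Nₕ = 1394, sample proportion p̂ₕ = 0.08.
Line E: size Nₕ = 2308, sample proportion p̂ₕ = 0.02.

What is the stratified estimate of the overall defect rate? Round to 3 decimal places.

0.030

N = 467 + 1976 + 1098 + 1394 + 2308 = 7243.
Overall proportion = Σ (Nₕ/N)·p̂ₕ.
Σ Nₕp̂ₕ = 9.34 + 39.52 + 10.98 + 111.52 + 46.16 = 217.52.
217.52 / 7243 = 0.03003... → 0.030.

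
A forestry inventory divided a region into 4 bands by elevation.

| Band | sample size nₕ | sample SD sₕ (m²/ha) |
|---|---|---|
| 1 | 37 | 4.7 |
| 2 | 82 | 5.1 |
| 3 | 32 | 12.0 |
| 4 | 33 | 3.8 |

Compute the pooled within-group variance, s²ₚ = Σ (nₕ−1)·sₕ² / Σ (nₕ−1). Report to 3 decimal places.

43.490

1: (37−1)·4.7² = 36·22.09 = 795.24
2: (82−1)·5.1² = 81·26.01 = 2106.81
3: (32−1)·12.0² = 31·144 = 4464
4: (33−1)·3.8² = 32·14.44 = 462.08
Numerator = 7828.13; denominator = Σ(nₕ−1) = 180.
s²ₚ = 7828.13/180 = 43.48961... → 43.490.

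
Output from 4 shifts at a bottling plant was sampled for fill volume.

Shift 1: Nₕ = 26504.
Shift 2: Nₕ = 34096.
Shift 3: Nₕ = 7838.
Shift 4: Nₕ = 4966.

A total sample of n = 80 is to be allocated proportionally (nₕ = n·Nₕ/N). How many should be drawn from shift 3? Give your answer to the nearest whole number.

9

Share of shift 3 = 7838/73404 = 0.10678.
Allocate 80 × 0.10678 = 8.542... → 9.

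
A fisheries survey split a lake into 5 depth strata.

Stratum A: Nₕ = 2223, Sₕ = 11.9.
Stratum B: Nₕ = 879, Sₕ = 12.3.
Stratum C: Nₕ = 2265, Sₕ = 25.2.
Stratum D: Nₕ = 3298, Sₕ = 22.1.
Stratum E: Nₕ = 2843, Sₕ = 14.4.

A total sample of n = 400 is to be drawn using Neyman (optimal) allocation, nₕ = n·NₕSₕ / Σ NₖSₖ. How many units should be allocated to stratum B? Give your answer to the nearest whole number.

21

A: NₕSₕ = 2223·11.9 = 26453.7
B: NₕSₕ = 879·12.3 = 10811.7
C: NₕSₕ = 2265·25.2 = 57078
D: NₕSₕ = 3298·22.1 = 72885.8
E: NₕSₕ = 2843·14.4 = 40939.2
Σ NₕSₕ = 208168.4.
n_B = 400·10811.7/208168.4 = 20.775... → 21.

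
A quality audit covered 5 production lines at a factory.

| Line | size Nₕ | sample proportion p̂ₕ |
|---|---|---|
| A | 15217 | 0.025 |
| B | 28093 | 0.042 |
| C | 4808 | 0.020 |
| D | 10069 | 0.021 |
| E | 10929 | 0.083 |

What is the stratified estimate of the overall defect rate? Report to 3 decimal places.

0.040

N = 15217 + 28093 + 4808 + 10069 + 10929 = 69116.
Overall proportion = Σ (Nₕ/N)·p̂ₕ.
Σ Nₕp̂ₕ = 380.425 + 1179.906 + 96.16 + 211.449 + 907.107 = 2775.047.
2775.047 / 69116 = 0.04015... → 0.040.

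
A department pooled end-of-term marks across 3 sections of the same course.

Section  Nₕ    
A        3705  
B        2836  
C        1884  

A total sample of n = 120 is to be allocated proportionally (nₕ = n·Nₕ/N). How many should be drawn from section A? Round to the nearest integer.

53

Share of section A = 3705/8425 = 0.43976.
Allocate 120 × 0.43976 = 52.772... → 53.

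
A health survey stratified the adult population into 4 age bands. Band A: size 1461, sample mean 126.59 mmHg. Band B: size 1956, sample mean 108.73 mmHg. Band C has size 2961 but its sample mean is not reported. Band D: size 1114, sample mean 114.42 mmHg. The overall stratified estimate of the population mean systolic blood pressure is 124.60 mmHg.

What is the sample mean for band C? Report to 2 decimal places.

Σ Nₕx̄ₕ = N·μ, so 2961·x̄_C = 7492·124.60 − (1461·126.59 + 1956·108.73 + 1114·114.42).
= 933503.2 − 525087.75 = 408415.45.
x̄_C = 408415.45 / 2961 = 137.9316... → 137.93.

137.93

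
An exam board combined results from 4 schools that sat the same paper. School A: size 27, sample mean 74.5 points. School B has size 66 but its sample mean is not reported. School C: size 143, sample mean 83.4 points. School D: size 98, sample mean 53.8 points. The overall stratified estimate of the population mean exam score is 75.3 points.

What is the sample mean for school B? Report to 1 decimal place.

Σ Nₕx̄ₕ = N·μ, so 66·x̄_B = 334·75.3 − (27·74.5 + 143·83.4 + 98·53.8).
= 25150.2 − 19210.1 = 5940.1.
x̄_B = 5940.1 / 66 = 90.002... → 90.0.

90.0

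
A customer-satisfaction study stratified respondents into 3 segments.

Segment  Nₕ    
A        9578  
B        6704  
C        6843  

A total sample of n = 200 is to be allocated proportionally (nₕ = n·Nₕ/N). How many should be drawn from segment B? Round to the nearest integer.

Share of segment B = 6704/23125 = 0.28990.
Allocate 200 × 0.28990 = 57.981... → 58.

58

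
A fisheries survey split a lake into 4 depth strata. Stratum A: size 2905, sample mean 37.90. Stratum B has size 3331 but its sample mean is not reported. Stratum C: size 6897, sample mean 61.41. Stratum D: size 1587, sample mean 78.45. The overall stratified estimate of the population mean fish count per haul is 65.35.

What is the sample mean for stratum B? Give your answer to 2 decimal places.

N = 2905 + 3331 + 6897 + 1587 = 14720.
Overall total = μ·N = 65.35·14720 = 961952.
Subtract the known strata: 2905·37.90 + 6897·61.41 + 1587·78.45 = 658144.42.
Remaining total for stratum B: 961952 − 658144.42 = 303807.58.
Divide by its size: 303807.58 / 3331 = 91.2061... → 91.21.

91.21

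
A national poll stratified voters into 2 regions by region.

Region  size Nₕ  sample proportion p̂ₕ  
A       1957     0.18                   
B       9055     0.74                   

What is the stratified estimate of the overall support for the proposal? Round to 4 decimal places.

0.6405

N = 1957 + 9055 = 11012.
Overall proportion = Σ (Nₕ/N)·p̂ₕ.
Σ Nₕp̂ₕ = 352.26 + 6700.7 = 7052.96.
7052.96 / 11012 = 0.640479... → 0.6405.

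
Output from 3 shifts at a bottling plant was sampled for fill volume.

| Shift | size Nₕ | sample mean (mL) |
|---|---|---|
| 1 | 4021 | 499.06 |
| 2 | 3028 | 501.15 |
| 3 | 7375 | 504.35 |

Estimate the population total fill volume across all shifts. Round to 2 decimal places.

Estimate total by summing Nₕ·x̄ₕ over strata.
4021·499.06 + 3028·501.15 + 7375·504.35 = 2006720.26 + 1517482.2 + 3719581.25 = 7243783.71.

7243783.71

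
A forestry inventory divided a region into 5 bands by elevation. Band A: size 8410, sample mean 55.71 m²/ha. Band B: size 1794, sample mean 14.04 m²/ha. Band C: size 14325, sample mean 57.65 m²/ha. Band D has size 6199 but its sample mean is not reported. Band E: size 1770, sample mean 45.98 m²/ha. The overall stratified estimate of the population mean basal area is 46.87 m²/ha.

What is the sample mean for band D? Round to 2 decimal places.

19.72

N = 8410 + 1794 + 14325 + 6199 + 1770 = 32498.
Overall total = μ·N = 46.87·32498 = 1523181.26.
Subtract the known strata: 8410·55.71 + 1794·14.04 + 14325·57.65 + 1770·45.98 = 1400929.71.
Remaining total for band D: 1523181.26 − 1400929.71 = 122251.55.
Divide by its size: 122251.55 / 6199 = 19.7212... → 19.72.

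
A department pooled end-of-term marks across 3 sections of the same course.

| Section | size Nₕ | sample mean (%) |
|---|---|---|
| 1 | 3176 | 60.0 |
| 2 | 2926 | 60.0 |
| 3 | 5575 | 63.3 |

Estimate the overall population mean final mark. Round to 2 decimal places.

61.58

N = 3176 + 2926 + 5575 = 11677.
The stratified mean weights each stratum mean by its population share Nₕ/N.
Σ Nₕx̄ₕ = 3176·60.0 + 2926·60.0 + 5575·63.3 = 190560 + 175560 + 352897.5 = 719017.5.
Divide by N: 719017.5 / 11677 = 61.5755... → 61.58.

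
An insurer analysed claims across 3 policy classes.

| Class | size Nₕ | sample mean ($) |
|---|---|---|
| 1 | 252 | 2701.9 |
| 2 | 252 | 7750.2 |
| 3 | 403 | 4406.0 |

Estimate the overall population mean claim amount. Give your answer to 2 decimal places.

4861.68

N = 907; weights Wₕ = Nₕ/N = (0.2778, 0.2778, 0.4443).
x̄_st = Σ Wₕ·x̄ₕ = 0.2778·2701.9 + 0.2778·7750.2 + 0.4443·4406.0 ≈ 4861.6838...
→ 4861.68.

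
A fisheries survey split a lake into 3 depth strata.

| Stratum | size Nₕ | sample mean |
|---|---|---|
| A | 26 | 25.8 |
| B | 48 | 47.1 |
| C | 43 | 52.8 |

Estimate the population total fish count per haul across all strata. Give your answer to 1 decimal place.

A: 26·25.8 = 670.8
B: 48·47.1 = 2260.8
C: 43·52.8 = 2270.4
τ̂ = Σ Nₕx̄ₕ = 5202.0.

5202.0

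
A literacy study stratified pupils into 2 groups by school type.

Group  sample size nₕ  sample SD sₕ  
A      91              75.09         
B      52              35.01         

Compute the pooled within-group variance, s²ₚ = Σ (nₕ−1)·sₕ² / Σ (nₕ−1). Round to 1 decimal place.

4042.4

Degrees of freedom: 90 + 51 = 141.
Σ(nₕ−1)sₕ² = 90·5638.5081 + 51·1225.7001 = 569976.4341.
s²ₚ = 569976.4341 / 141 = 4042.386... → 4042.4.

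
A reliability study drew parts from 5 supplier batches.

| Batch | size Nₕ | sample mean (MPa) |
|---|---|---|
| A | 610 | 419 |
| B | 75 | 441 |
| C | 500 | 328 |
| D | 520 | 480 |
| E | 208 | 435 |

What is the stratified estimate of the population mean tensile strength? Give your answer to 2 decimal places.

N = 610 + 75 + 500 + 520 + 208 = 1913.
Overall mean = Σ (Nₕ/N)·x̄ₕ — weight by population share, not a simple average.
Σ Nₕx̄ₕ = 610·419 + 75·441 + 500·328 + 520·480 + 208·435 = 255590 + 33075 + 164000 + 249600 + 90480 = 792745.
Divide by N: 792745 / 1913 = 414.3988... → 414.40.

414.40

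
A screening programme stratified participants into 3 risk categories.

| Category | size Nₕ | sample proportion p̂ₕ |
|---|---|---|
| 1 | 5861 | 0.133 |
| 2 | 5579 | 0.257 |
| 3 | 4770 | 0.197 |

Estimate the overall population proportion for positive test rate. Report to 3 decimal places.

Wₕ = Nₕ/N with N = 16210: 0.3616, 0.3442, 0.2943.
p̂_st = 0.3616·0.133 + 0.3442·0.257 + 0.2943·0.197 ≈ 0.19451... → 0.195.

0.195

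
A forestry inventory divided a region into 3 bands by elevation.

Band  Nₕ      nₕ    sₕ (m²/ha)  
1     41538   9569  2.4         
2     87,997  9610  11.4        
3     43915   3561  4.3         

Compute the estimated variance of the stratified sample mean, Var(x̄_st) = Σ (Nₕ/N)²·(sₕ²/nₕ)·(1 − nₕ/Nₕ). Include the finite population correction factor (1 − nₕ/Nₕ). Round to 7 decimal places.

N = 173450. Term for each stratum: Wₕ²sₕ²/nₕ·(1−nₕ/Nₕ).
Var(x̄_st) = 0.0000265694 + 0.0031006277 + 0.0003058552 = 0.0034330522 → 0.0034331.

0.0034331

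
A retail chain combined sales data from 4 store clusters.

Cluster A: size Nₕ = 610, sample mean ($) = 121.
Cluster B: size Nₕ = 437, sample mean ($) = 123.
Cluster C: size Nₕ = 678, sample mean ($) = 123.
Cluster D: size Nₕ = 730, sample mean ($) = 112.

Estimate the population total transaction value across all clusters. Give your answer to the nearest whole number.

292715

Estimate total by summing Nₕ·x̄ₕ over strata.
610·121 + 437·123 + 678·123 + 730·112 = 73810 + 53751 + 83394 + 81760 = 292715.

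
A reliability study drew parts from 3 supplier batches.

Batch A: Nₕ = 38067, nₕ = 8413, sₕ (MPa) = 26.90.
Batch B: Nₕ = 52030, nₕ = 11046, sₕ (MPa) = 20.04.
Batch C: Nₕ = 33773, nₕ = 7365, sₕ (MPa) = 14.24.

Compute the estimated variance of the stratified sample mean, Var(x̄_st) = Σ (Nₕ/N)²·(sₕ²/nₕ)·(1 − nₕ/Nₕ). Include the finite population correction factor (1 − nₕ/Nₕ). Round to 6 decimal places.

N = 123870; Wₕ = Nₕ/N.
batch A: (38067/123870)²·26.90²/8413·(1 − 8413/38067) = 0.006327809
batch B: (52030/123870)²·20.04²/11046·(1 − 11046/52030) = 0.005052732
batch C: (33773/123870)²·14.24²/7365·(1 − 7365/33773) = 0.001600369
Sum = 0.012980910 → 0.012981.

0.012981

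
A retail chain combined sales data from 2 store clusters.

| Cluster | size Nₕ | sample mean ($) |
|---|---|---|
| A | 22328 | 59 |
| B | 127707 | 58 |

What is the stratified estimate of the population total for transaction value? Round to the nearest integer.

A: 22328·59 = 1317352
B: 127707·58 = 7407006
τ̂ = Σ Nₕx̄ₕ = 8724358.

8724358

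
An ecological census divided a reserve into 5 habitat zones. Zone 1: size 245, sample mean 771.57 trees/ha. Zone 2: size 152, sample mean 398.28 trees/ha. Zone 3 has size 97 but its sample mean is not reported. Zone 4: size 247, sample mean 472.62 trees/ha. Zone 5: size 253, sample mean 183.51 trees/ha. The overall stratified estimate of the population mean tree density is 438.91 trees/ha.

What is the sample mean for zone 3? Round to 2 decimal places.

242.66

N = 245 + 152 + 97 + 247 + 253 = 994.
Overall total = μ·N = 438.91·994 = 436276.54.
Subtract the known strata: 245·771.57 + 152·398.28 + 247·472.62 + 253·183.51 = 412738.38.
Remaining total for zone 3: 436276.54 − 412738.38 = 23538.16.
Divide by its size: 23538.16 / 97 = 242.6614... → 242.66.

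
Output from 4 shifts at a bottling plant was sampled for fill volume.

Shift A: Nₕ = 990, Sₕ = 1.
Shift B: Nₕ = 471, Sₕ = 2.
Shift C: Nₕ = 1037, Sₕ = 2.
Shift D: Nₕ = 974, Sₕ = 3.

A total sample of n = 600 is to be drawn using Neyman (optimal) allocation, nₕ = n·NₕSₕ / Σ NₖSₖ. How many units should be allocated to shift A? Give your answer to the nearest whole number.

A: NₕSₕ = 990·1 = 990
B: NₕSₕ = 471·2 = 942
C: NₕSₕ = 1037·2 = 2074
D: NₕSₕ = 974·3 = 2922
Σ NₕSₕ = 6928.
n_A = 600·990/6928 = 85.739... → 86.

86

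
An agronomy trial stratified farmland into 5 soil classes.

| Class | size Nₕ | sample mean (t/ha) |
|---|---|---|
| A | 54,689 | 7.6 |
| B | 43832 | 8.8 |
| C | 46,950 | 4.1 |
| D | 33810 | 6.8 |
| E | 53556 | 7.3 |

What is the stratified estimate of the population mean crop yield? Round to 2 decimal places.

N = 54689 + 43832 + 46950 + 33810 + 53556 = 232837.
The stratified mean weights each stratum mean by its population share Nₕ/N.
Σ Nₕx̄ₕ = 54689·7.6 + 43832·8.8 + 46950·4.1 + 33810·6.8 + 53556·7.3 = 415636.4 + 385721.6 + 192495 + 229908 + 390958.8 = 1614719.8.
Divide by N: 1614719.8 / 232837 = 6.9350... → 6.93.

6.93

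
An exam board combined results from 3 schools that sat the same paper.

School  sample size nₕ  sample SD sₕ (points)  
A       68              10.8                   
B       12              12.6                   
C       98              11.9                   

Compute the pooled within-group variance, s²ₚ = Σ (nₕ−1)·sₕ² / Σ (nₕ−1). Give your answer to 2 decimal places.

Degrees of freedom: 67 + 11 + 97 = 175.
Σ(nₕ−1)sₕ² = 67·116.64 + 11·158.76 + 97·141.61 = 23297.41.
s²ₚ = 23297.41 / 175 = 133.1281... → 133.13.

133.13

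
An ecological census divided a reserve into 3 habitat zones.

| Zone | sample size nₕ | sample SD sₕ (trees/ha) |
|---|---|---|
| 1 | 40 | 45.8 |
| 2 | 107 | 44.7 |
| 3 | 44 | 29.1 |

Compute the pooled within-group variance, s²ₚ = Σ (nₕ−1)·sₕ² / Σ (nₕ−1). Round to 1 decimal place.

1755.4

1: (40−1)·45.8² = 39·2097.64 = 81807.96
2: (107−1)·44.7² = 106·1998.09 = 211797.54
3: (44−1)·29.1² = 43·846.81 = 36412.83
Numerator = 330018.33; denominator = Σ(nₕ−1) = 188.
s²ₚ = 330018.33/188 = 1755.417... → 1755.4.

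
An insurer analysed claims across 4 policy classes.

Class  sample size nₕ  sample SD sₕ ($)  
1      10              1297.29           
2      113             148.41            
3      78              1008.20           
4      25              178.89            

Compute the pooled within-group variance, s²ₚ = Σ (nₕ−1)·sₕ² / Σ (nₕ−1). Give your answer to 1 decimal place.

435358.2

Degrees of freedom: 9 + 112 + 77 + 24 = 222.
Σ(nₕ−1)sₕ² = 9·1682961.3441 + 112·22025.5281 + 77·1016467.24 + 24·32001.6321 = 96649527.8945.
s²ₚ = 96649527.8945 / 222 = 435358.234... → 435358.2.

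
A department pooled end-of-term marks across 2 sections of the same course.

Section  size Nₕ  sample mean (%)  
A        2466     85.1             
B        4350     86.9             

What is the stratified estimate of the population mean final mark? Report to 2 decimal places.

86.25

N = 6816; weights Wₕ = Nₕ/N = (0.3618, 0.6382).
x̄_st = Σ Wₕ·x̄ₕ = 0.3618·85.1 + 0.6382·86.9 ≈ 86.2488...
→ 86.25.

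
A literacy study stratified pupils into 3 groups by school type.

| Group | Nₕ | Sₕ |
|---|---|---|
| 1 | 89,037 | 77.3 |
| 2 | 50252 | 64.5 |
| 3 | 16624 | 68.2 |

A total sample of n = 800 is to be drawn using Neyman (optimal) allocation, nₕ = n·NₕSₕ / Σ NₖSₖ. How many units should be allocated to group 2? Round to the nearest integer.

1: NₕSₕ = 89037·77.3 = 6882560.1
2: NₕSₕ = 50252·64.5 = 3241254
3: NₕSₕ = 16624·68.2 = 1133756.8
Σ NₕSₕ = 11257570.9.
n_2 = 800·3241254/11257570.9 = 230.334... → 230.

230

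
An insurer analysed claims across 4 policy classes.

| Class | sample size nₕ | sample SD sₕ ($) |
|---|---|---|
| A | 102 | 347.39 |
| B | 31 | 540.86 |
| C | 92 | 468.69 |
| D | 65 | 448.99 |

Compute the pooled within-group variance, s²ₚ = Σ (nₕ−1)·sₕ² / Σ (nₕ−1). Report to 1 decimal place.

A: (102−1)·347.39² = 101·120679.8121 = 12188661.0221
B: (31−1)·540.86² = 30·292529.5396 = 8775886.188
C: (92−1)·468.69² = 91·219670.3161 = 19989998.7651
D: (65−1)·448.99² = 64·201592.0201 = 12901889.2864
Numerator = 53856435.2616; denominator = Σ(nₕ−1) = 286.
s²ₚ = 53856435.2616/286 = 188309.214... → 188309.2.

188309.2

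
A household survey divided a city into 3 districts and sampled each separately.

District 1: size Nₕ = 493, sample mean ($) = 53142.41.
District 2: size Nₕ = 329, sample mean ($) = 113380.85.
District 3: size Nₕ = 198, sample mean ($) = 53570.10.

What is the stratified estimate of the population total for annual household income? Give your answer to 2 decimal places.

74108387.58

Population total = Σ Nₕ·x̄ₕ (each stratum's size times its mean).
493·53142.41 + 329·113380.85 + 198·53570.10 = 26199208.13 + 37302299.65 + 10606879.8 = 74108387.58.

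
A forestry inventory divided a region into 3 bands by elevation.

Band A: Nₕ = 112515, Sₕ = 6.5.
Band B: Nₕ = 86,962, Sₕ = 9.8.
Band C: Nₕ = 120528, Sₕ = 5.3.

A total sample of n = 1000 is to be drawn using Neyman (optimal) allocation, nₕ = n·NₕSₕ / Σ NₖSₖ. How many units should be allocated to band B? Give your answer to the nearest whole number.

383

A: NₕSₕ = 112515·6.5 = 731347.5
B: NₕSₕ = 86962·9.8 = 852227.6
C: NₕSₕ = 120528·5.3 = 638798.4
Σ NₕSₕ = 2222373.5.
n_B = 1000·852227.6/2222373.5 = 383.476... → 383.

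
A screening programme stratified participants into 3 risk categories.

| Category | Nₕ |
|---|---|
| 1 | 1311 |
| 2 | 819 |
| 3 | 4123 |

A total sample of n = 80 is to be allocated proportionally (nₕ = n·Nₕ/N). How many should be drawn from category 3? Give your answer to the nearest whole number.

53

Share of category 3 = 4123/6253 = 0.65936.
Allocate 80 × 0.65936 = 52.749... → 53.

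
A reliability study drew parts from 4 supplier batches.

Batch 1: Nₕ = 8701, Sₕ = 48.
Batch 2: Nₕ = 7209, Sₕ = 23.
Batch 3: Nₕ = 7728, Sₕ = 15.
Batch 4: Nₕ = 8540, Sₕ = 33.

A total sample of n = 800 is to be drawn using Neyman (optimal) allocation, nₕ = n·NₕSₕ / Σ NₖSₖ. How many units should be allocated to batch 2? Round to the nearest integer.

135

1: NₕSₕ = 8701·48 = 417648
2: NₕSₕ = 7209·23 = 165807
3: NₕSₕ = 7728·15 = 115920
4: NₕSₕ = 8540·33 = 281820
Σ NₕSₕ = 981195.
n_2 = 800·165807/981195 = 135.188... → 135.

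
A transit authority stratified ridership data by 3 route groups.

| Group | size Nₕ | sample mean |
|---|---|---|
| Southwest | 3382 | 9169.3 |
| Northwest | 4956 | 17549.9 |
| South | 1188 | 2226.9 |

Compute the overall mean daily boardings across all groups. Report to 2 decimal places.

12663.60

N = 3382 + 4956 + 1188 = 9526.
Weight each subgroup mean by Nₕ/N and sum.
Σ Nₕx̄ₕ = 3382·9169.3 + 4956·17549.9 + 1188·2226.9 = 31010572.6 + 86977304.4 + 2645557.2 = 120633434.2.
Divide by N: 120633434.2 / 9526 = 12663.5980... → 12663.60.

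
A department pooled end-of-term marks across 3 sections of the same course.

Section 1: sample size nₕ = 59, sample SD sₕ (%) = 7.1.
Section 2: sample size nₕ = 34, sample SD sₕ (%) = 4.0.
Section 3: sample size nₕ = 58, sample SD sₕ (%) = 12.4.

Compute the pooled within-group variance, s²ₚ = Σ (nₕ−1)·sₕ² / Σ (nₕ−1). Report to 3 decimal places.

82.541

1: (59−1)·7.1² = 58·50.41 = 2923.78
2: (34−1)·4.0² = 33·16 = 528
3: (58−1)·12.4² = 57·153.76 = 8764.32
Numerator = 12216.1; denominator = Σ(nₕ−1) = 148.
s²ₚ = 12216.1/148 = 82.54122... → 82.541.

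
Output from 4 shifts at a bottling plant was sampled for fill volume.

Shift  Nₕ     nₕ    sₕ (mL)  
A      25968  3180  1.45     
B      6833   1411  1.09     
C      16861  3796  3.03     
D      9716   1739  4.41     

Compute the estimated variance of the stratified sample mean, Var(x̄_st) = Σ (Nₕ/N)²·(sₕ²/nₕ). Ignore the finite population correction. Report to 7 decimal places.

0.0006321

N = 59378. Term for each stratum: Wₕ²sₕ²/nₕ.
Var(x̄_st) = 0.0001264546 + 0.0000111506 + 0.0001950179 + 0.0002994343 = 0.0006320574 → 0.0006321.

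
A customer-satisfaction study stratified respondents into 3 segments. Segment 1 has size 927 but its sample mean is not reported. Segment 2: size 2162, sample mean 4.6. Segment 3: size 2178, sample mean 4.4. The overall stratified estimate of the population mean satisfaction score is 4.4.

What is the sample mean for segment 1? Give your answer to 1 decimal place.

3.9

N = 927 + 2162 + 2178 = 5267.
Overall total = μ·N = 4.4·5267 = 23174.8.
Subtract the known strata: 2162·4.6 + 2178·4.4 = 19528.4.
Remaining total for segment 1: 23174.8 − 19528.4 = 3646.4.
Divide by its size: 3646.4 / 927 = 3.934... → 3.9.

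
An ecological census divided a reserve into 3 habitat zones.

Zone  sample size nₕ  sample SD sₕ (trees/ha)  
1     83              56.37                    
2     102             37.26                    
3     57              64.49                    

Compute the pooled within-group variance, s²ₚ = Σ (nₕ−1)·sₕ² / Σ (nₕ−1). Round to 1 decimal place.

1: (83−1)·56.37² = 82·3177.5769 = 260561.3058
2: (102−1)·37.26² = 101·1388.3076 = 140219.0676
3: (57−1)·64.49² = 56·4158.9601 = 232901.7656
Numerator = 633682.139; denominator = Σ(nₕ−1) = 239.
s²ₚ = 633682.139/239 = 2651.390... → 2651.4.

2651.4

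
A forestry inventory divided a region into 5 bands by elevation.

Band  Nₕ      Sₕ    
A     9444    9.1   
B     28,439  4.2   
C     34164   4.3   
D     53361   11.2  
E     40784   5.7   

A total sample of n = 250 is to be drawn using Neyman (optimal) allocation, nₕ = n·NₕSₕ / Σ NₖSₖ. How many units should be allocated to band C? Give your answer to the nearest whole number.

A: NₕSₕ = 9444·9.1 = 85940.4
B: NₕSₕ = 28439·4.2 = 119443.8
C: NₕSₕ = 34164·4.3 = 146905.2
D: NₕSₕ = 53361·11.2 = 597643.2
E: NₕSₕ = 40784·5.7 = 232468.8
Σ NₕSₕ = 1182401.4.
n_C = 250·146905.2/1182401.4 = 31.061... → 31.

31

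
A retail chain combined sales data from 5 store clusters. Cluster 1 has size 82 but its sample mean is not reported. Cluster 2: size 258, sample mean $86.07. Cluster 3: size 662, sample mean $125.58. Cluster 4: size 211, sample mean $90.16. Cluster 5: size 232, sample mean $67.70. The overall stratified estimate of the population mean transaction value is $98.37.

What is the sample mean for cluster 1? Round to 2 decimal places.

25.30

N = 82 + 258 + 662 + 211 + 232 = 1445.
Overall total = μ·N = 98.37·1445 = 142144.65.
Subtract the known strata: 258·86.07 + 662·125.58 + 211·90.16 + 232·67.70 = 140070.18.
Remaining total for cluster 1: 142144.65 − 140070.18 = 2074.47.
Divide by its size: 2074.47 / 82 = 25.2984... → 25.30.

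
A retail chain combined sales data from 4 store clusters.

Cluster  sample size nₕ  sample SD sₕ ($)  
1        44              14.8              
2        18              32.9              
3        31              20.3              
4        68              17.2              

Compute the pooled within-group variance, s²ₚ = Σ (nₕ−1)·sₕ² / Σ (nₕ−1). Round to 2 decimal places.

Degrees of freedom: 43 + 17 + 30 + 67 = 157.
Σ(nₕ−1)sₕ² = 43·219.04 + 17·1082.41 + 30·412.09 + 67·295.84 = 60003.67.
s²ₚ = 60003.67 / 157 = 382.1890... → 382.19.

382.19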